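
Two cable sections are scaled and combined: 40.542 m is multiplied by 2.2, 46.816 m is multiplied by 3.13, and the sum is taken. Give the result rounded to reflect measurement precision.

236 m

40.542 × 2.2 = 89.1924 → 89 m (2 s.f., last digit at the 10^0 place).
46.816 × 3.13 = 146.53408 → 147 m (3 s.f., last digit at the 10^0 place).
Sum: 235.72648 m; keep the coarser place, 10^0.
Result: 236 m.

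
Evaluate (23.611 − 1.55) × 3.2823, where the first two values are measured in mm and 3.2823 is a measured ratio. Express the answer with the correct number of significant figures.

23.611 mm − 1.55 mm = 22.061 mm; the difference is limited to 2 decimal places (4 s.f.).
Carrying full precision, 22.061 × 3.2823 = 72.4108203 mm; 3.2823 has 5 s.f., so the result keeps min(4, 5) = 4 s.f.
Rounded to 4 significant figures: 72.41 mm.

72.41 mm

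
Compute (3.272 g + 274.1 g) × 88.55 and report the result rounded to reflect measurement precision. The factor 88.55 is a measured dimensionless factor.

2.456 × 10^4 g

3.272 g + 274.1 g = 277.372 g; the sum is limited to 1 decimal place (4 s.f.).
Carrying full precision, 277.372 × 88.55 = 24561.2906 g; 88.55 has 4 s.f., so the result keeps min(4, 4) = 4 s.f.
Rounded to 4 significant figures: 2.456 × 10^4 g.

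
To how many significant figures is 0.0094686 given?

0.0094686: leading zeros are not significant.

5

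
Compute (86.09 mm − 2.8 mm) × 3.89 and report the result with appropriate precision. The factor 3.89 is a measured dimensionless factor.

86.09 mm − 2.8 mm = 83.29 mm; the difference is limited to 1 decimal place (3 s.f.).
Carrying full precision, 83.29 × 3.89 = 323.9981 mm; 3.89 has 3 s.f., so the result keeps min(3, 3) = 3 s.f.
Rounded to 3 significant figures: 324 mm.

324 mm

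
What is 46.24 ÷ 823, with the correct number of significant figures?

46.24 ÷ 823 = 0.056184690158…
Multiplication/division keeps the fewest significant figures: 46.24 → 4 s.f., 823 → 3 s.f.; limit is 3.
Rounded to 3 significant figures: 0.0562.

0.0562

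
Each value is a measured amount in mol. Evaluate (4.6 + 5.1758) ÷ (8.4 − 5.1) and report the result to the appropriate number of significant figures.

4.6 + 5.1758 = 9.7758, limited to 1 d.p. → 2 s.f.; 8.4 − 5.1 = 3.3, limited to 1 d.p. → 2 s.f.
Carrying full precision, 9.7758 ÷ 3.3 = 2.96236363636…; keep min(2, 2) = 2 s.f.
Rounded to 2 significant figures: 3.0.

3.0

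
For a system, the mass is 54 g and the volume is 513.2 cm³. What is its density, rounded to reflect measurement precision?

density = 54 g ÷ 513.2 cm³ = 0.10522213562… g/cm³.
54 has 2 significant figures; 513.2 has 4.
Division/multiplication keeps the fewest: 2 significant figures.
Rounded: 0.11 g/cm³.

0.11 g/cm³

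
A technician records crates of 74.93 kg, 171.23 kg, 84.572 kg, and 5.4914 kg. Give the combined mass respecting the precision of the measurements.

74.93 kg + 171.23 kg + 84.572 kg + 5.4914 kg = 336.2234 kg.
Addition/subtraction keeps the fewest decimal places: 74.93 → 2 decimal places, 171.23 → 2 decimal places, 84.572 → 3 decimal places, 5.4914 → 4 decimal places; limit is 2.
Rounded to 2 decimal places: 3.3622 × 10^2 kg.

3.3622 × 10^2 kg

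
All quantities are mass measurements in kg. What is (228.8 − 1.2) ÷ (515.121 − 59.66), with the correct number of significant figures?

228.8 − 1.2 = 227.6, limited to 1 d.p. → 4 s.f.; 515.121 − 59.66 = 455.461, limited to 2 d.p. → 5 s.f.
Carrying full precision, 227.6 ÷ 455.461 = 0.499713477114…; keep min(4, 5) = 4 s.f.
Rounded to 4 significant figures: 0.4997.

0.4997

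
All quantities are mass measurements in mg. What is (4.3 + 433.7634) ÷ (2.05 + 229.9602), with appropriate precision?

4.3 + 433.7634 = 438.0634, limited to 1 d.p. → 4 s.f.; 2.05 + 229.9602 = 232.0102, limited to 2 d.p. → 5 s.f.
Carrying full precision, 438.0634 ÷ 232.0102 = 1.88812129812…; keep min(4, 5) = 4 s.f.
Rounded to 4 significant figures: 1.888.

1.888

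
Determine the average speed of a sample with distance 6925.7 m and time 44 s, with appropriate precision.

average speed = 6925.7 m ÷ 44 s = 157.402272727… m/s.
6925.7 has 5 significant figures; 44 has 2.
Division/multiplication keeps the fewest: 2 significant figures.
Rounded: 1.6 × 10^2 m/s.

1.6 × 10^2 m/s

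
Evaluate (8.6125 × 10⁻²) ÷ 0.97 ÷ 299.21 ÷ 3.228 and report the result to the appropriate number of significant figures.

(8.6125 × 10⁻²) ÷ 0.97 ÷ 299.21 ÷ 3.228 = 0.0000919280124504…
Multiplication/division keeps the fewest significant figures: 8.6125 × 10⁻² → 5 s.f., 0.97 → 2 s.f., 299.21 → 5 s.f., 3.228 → 4 s.f.; limit is 2.
Rounded to 2 significant figures: 9.2 × 10⁻⁵.

9.2 × 10⁻⁵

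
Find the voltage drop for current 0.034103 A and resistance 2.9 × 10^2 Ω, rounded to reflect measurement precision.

9.9 V

voltage drop = 0.034103 A × 2.9 × 10^2 Ω = 9.88987 V.
0.034103 has 5 significant figures; 2.9 × 10^2 has 2.
Division/multiplication keeps the fewest: 2 significant figures.
Rounded: 9.9 V.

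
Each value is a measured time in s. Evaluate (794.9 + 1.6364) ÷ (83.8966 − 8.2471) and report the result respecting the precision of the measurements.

10.53

794.9 + 1.6364 = 796.5364, limited to 1 d.p. → 4 s.f.; 83.8966 − 8.2471 = 75.6495, limited to 4 d.p. → 6 s.f.
Carrying full precision, 796.5364 ÷ 75.6495 = 10.5293015816…; keep min(4, 6) = 4 s.f.
Rounded to 4 significant figures: 10.53.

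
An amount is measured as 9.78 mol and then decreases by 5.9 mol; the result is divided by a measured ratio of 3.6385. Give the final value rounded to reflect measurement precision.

9.78 mol − 5.9 mol = 3.88 mol; the difference is limited to 1 decimal place (2 s.f.).
Carrying full precision, 3.88 ÷ 3.6385 = 1.06637350557… mol; 3.6385 has 5 s.f., so the result keeps min(2, 5) = 2 s.f.
Rounded to 2 significant figures: 1.1 mol.

1.1 mol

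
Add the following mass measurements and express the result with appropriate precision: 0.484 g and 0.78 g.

1.26 g

0.484 g + 0.78 g = 1.264 g.
Addition/subtraction keeps the fewest decimal places: 0.484 → 3 decimal places, 0.78 → 2 decimal places; limit is 2.
Rounded to 2 decimal places: 1.26 g.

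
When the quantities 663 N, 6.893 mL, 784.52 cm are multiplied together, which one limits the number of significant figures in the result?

663 N → 3 s.f.; 6.893 mL → 4 s.f.; 784.52 cm → 5 s.f.
The fewest is 3 significant figures, from 663 N.

663 N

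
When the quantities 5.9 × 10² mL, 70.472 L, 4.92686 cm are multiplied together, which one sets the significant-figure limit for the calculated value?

5.9 × 10² mL

5.9 × 10² mL → 2 s.f.; 70.472 L → 5 s.f.; 4.92686 cm → 6 s.f.
The fewest is 2 significant figures, from 5.9 × 10² mL.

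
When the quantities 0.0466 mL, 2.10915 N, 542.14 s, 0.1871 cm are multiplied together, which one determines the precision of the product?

0.0466 mL

0.0466 mL → 3 s.f.; 2.10915 N → 6 s.f.; 542.14 s → 5 s.f.; 0.1871 cm → 4 s.f.
The fewest is 3 significant figures, from 0.0466 mL.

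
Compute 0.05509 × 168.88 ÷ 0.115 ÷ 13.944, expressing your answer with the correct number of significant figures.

0.05509 × 168.88 ÷ 0.115 ÷ 13.944 = 5.8018404051…
Multiplication/division keeps the fewest significant figures: 0.05509 → 4 s.f., 168.88 → 5 s.f., 0.115 → 3 s.f., 13.944 → 5 s.f.; limit is 3.
Rounded to 3 significant figures: 5.80.

5.80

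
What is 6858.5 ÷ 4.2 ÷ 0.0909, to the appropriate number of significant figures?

1.8 × 10⁴

6858.5 ÷ 4.2 ÷ 0.0909 = 17964.5345487…
Multiplication/division keeps the fewest significant figures: 6858.5 → 5 s.f., 4.2 → 2 s.f., 0.0909 → 3 s.f.; limit is 2.
Rounded to 2 significant figures: 1.8 × 10⁴.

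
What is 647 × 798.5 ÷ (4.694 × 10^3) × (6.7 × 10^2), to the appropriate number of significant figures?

7.4 × 10^4

647 × 798.5 ÷ (4.694 × 10^3) × (6.7 × 10^2) = 73741.3219003…
Multiplication/division keeps the fewest significant figures: 647 → 3 s.f., 798.5 → 4 s.f., 4.694 × 10^3 → 4 s.f., 6.7 × 10^2 → 2 s.f.; limit is 2.
Rounded to 2 significant figures: 7.4 × 10^4.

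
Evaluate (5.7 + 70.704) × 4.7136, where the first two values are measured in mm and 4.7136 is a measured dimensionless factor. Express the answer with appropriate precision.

5.7 mm + 70.704 mm = 76.404 mm; the sum is limited to 1 decimal place (3 s.f.).
Carrying full precision, 76.404 × 4.7136 = 360.1378944 mm; 4.7136 has 5 s.f., so the result keeps min(3, 5) = 3 s.f.
Rounded to 3 significant figures: 360. mm.

360. mm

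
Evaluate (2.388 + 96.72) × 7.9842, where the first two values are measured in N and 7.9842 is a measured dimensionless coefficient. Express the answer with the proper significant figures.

791.3 N

2.388 N + 96.72 N = 99.108 N; the sum is limited to 2 decimal places (4 s.f.).
Carrying full precision, 99.108 × 7.9842 = 791.2980936 N; 7.9842 has 5 s.f., so the result keeps min(4, 5) = 4 s.f.
Rounded to 4 significant figures: 791.3 N.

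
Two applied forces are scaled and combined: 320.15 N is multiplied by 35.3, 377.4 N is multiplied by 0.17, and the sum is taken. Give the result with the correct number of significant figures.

1.14 × 10^4 N

320.15 × 35.3 = 11301.295 → 1.13 × 10^4 N (3 s.f., last digit at the 10^2 place).
377.4 × 0.17 = 64.158 → 64 N (2 s.f., last digit at the 10^0 place).
Sum: 11365.453 N; keep the coarser place, 10^2.
Result: 1.14 × 10^4 N.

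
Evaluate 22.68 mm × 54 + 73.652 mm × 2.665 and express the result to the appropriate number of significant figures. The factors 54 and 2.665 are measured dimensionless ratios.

22.68 × 54 = 1224.72 → 1.2 × 10³ mm (2 s.f., last digit at the 10^2 place).
73.652 × 2.665 = 196.28258 → 1.963 × 10² mm (4 s.f., last digit at the 10^-1 place).
Sum: 1421.00258 mm; keep the coarser place, 10^2.
Result: 1.4 × 10³ mm.

1.4 × 10³ mm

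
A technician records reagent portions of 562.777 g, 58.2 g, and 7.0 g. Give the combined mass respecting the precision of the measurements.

628.0 g

562.777 g + 58.2 g + 7.0 g = 627.977 g.
Addition/subtraction keeps the fewest decimal places: 562.777 → 3 decimal places, 58.2 → 1 decimal place, 7.0 → 1 decimal place; limit is 1.
Rounded to 1 decimal place: 628.0 g.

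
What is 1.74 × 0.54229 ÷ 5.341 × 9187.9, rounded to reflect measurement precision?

1.74 × 0.54229 ÷ 5.341 × 9187.9 = 1623.20931405…
Multiplication/division keeps the fewest significant figures: 1.74 → 3 s.f., 0.54229 → 5 s.f., 5.341 → 4 s.f., 9187.9 → 5 s.f.; limit is 3.
Rounded to 3 significant figures: 1.62 × 10³.

1.62 × 10³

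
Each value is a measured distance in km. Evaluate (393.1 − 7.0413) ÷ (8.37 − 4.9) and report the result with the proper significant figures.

393.1 − 7.0413 = 386.0587, limited to 1 d.p. → 4 s.f.; 8.37 − 4.9 = 3.47, limited to 1 d.p. → 2 s.f.
Carrying full precision, 386.0587 ÷ 3.47 = 111.25610951…; keep min(4, 2) = 2 s.f.
Rounded to 2 significant figures: 1.1 × 10^2.

1.1 × 10^2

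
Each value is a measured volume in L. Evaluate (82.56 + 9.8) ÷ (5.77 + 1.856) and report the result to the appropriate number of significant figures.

82.56 + 9.8 = 92.36, limited to 1 d.p. → 3 s.f.; 5.77 + 1.856 = 7.626, limited to 2 d.p. → 3 s.f.
Carrying full precision, 92.36 ÷ 7.626 = 12.1111985313…; keep min(3, 3) = 3 s.f.
Rounded to 3 significant figures: 12.1.

12.1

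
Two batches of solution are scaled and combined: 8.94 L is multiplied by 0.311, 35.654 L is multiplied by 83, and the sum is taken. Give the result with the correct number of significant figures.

8.94 × 0.311 = 2.78034 → 2.78 L (3 s.f., last digit at the 10^-2 place).
35.654 × 83 = 2959.282 → 3.0 × 10^3 L (2 s.f., last digit at the 10^2 place).
Sum: 2962.06234 L; keep the coarser place, 10^2.
Result: 3.0 × 10^3 L.

3.0 × 10^3 L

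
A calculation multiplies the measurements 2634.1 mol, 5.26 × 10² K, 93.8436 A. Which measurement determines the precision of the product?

2634.1 mol → 5 s.f.; 5.26 × 10² K → 3 s.f.; 93.8436 A → 6 s.f.
The fewest is 3 significant figures, from 5.26 × 10² K.

5.26 × 10² K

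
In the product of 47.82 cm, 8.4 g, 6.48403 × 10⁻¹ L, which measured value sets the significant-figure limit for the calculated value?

8.4 g

47.82 cm → 4 s.f.; 8.4 g → 2 s.f.; 6.48403 × 10⁻¹ L → 6 s.f.
The fewest is 2 significant figures, from 8.4 g.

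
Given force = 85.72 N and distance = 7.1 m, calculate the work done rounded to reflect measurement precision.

6.1 × 10² J

work done = 85.72 N × 7.1 m = 608.612 J.
85.72 has 4 significant figures; 7.1 has 2.
Division/multiplication keeps the fewest: 2 significant figures.
Rounded: 6.1 × 10² J.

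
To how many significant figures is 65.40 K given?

65.40: trailing zeros after a decimal point are significant.

4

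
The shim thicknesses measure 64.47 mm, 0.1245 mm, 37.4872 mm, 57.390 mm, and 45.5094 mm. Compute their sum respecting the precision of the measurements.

64.47 mm + 0.1245 mm + 37.4872 mm + 57.390 mm + 45.5094 mm = 204.9811 mm.
Addition/subtraction keeps the fewest decimal places: 64.47 → 2 decimal places, 0.1245 → 4 decimal places, 37.4872 → 4 decimal places, 57.390 → 3 decimal places, 45.5094 → 4 decimal places; limit is 2.
Rounded to 2 decimal places: 204.98 mm.

204.98 mm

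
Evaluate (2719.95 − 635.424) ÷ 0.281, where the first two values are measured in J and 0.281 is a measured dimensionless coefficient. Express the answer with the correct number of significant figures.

2719.95 J − 635.424 J = 2084.526 J; the difference is limited to 2 decimal places (6 s.f.).
Carrying full precision, 2084.526 ÷ 0.281 = 7418.24199288… J; 0.281 has 3 s.f., so the result keeps min(6, 3) = 3 s.f.
Rounded to 3 significant figures: 7.42 × 10^3 J.

7.42 × 10^3 J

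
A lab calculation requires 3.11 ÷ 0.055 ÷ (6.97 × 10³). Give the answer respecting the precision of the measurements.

3.11 ÷ 0.055 ÷ (6.97 × 10³) = 0.00811269075258…
Multiplication/division keeps the fewest significant figures: 3.11 → 3 s.f., 0.055 → 2 s.f., 6.97 × 10³ → 3 s.f.; limit is 2.
Rounded to 2 significant figures: 0.0081.

0.0081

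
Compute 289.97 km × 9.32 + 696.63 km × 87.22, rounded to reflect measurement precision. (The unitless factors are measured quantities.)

6.346 × 10^4 km

289.97 × 9.32 = 2702.5204 → 2.70 × 10^3 km (3 s.f., last digit at the 10^1 place).
696.63 × 87.22 = 60760.0686 → 6.076 × 10^4 km (4 s.f., last digit at the 10^1 place).
Sum: 63462.589 km; keep the coarser place, 10^1.
Result: 6.346 × 10^4 km.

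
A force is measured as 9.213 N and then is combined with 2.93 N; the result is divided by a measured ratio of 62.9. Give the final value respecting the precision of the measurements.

0.193 N

9.213 N + 2.93 N = 12.143 N; the sum is limited to 2 decimal places (4 s.f.).
Carrying full precision, 12.143 ÷ 62.9 = 0.193052464229… N; 62.9 has 3 s.f., so the result keeps min(4, 3) = 3 s.f.
Rounded to 3 significant figures: 0.193 N.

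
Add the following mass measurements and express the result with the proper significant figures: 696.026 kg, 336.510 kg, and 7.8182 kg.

1040.354 kg

696.026 kg + 336.510 kg + 7.8182 kg = 1040.3542 kg.
Addition/subtraction keeps the fewest decimal places: 696.026 → 3 decimal places, 336.510 → 3 decimal places, 7.8182 → 4 decimal places; limit is 3.
Rounded to 3 decimal places: 1040.354 kg.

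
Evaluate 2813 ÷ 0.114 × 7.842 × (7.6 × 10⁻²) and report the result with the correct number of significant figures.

1.5 × 10⁴

2813 ÷ 0.114 × 7.842 × (7.6 × 10⁻²) = 14706.364…
Multiplication/division keeps the fewest significant figures: 2813 → 4 s.f., 0.114 → 3 s.f., 7.842 → 4 s.f., 7.6 × 10⁻² → 2 s.f.; limit is 2.
Rounded to 2 significant figures: 1.5 × 10⁴.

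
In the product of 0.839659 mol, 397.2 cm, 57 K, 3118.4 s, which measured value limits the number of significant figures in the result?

57 K

0.839659 mol → 6 s.f.; 397.2 cm → 4 s.f.; 57 K → 2 s.f.; 3118.4 s → 5 s.f.
The fewest is 2 significant figures, from 57 K.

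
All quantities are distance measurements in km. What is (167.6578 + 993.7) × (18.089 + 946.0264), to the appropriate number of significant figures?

167.6578 + 993.7 = 1161.3578, limited to 1 d.p. → 5 s.f.; 18.089 + 946.0264 = 964.1154, limited to 3 d.p. → 6 s.f.
Carrying full precision, 1161.3578 × 964.1154 = 1119682.93989…; keep min(5, 6) = 5 s.f.
Rounded to 5 significant figures: 1.1197 × 10^6 km².

1.1197 × 10^6 km²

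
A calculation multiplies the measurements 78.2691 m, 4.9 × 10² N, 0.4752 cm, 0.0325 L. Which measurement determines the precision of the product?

78.2691 m → 6 s.f.; 4.9 × 10² N → 2 s.f.; 0.4752 cm → 4 s.f.; 0.0325 L → 3 s.f.
The fewest is 2 significant figures, from 4.9 × 10² N.

4.9 × 10² N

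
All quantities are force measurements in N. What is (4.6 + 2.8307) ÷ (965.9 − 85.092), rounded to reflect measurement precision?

4.6 + 2.8307 = 7.4307, limited to 1 d.p. → 2 s.f.; 965.9 − 85.092 = 880.808, limited to 1 d.p. → 4 s.f.
Carrying full precision, 7.4307 ÷ 880.808 = 0.00843623127855…; keep min(2, 4) = 2 s.f.
Rounded to 2 significant figures: 0.0084.

0.0084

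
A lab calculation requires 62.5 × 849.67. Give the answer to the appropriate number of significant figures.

5.31 × 10⁴

62.5 × 849.67 = 53104.375
Multiplication/division keeps the fewest significant figures: 62.5 → 3 s.f., 849.67 → 5 s.f.; limit is 3.
Rounded to 3 significant figures: 5.31 × 10⁴.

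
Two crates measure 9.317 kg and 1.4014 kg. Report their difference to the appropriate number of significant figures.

9.317 kg − 1.4014 kg = 7.9156 kg.
Addition/subtraction keeps the fewest decimal places: 9.317 → 3 decimal places, 1.4014 → 4 decimal places; limit is 3.
Rounded to 3 decimal places: 7.916 kg.

7.916 kg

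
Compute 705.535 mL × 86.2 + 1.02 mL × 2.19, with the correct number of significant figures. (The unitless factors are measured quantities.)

705.535 × 86.2 = 60817.117 → 6.08 × 10^4 mL (3 s.f., last digit at the 10^2 place).
1.02 × 2.19 = 2.2338 → 2.23 mL (3 s.f., last digit at the 10^-2 place).
Sum: 60819.3508 mL; keep the coarser place, 10^2.
Result: 6.08 × 10^4 mL.

6.08 × 10^4 mL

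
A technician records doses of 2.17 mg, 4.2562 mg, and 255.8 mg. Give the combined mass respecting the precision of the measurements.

262.2 mg

2.17 mg + 4.2562 mg + 255.8 mg = 262.2262 mg.
Addition/subtraction keeps the fewest decimal places: 2.17 → 2 decimal places, 4.2562 → 4 decimal places, 255.8 → 1 decimal place; limit is 1.
Rounded to 1 decimal place: 262.2 mg.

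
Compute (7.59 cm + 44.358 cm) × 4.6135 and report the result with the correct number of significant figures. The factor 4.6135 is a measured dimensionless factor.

7.59 cm + 44.358 cm = 51.948 cm; the sum is limited to 2 decimal places (4 s.f.).
Carrying full precision, 51.948 × 4.6135 = 239.662098 cm; 4.6135 has 5 s.f., so the result keeps min(4, 5) = 4 s.f.
Rounded to 4 significant figures: 2.397 × 10² cm.

2.397 × 10² cm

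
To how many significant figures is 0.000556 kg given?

3

0.000556: leading zeros are not significant.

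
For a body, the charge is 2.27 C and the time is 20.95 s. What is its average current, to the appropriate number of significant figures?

0.108 A

average current = 2.27 C ÷ 20.95 s = 0.108353221957… A.
2.27 has 3 significant figures; 20.95 has 4.
Division/multiplication keeps the fewest: 3 significant figures.
Rounded: 0.108 A.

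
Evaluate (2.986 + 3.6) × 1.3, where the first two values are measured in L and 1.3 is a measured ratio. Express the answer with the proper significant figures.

2.986 L + 3.6 L = 6.586 L; the sum is limited to 1 decimal place (2 s.f.).
Carrying full precision, 6.586 × 1.3 = 8.5618 L; 1.3 has 2 s.f., so the result keeps min(2, 2) = 2 s.f.
Rounded to 2 significant figures: 8.6 L.

8.6 L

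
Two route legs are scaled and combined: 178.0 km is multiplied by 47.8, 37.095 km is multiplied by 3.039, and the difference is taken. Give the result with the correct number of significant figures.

178.0 × 47.8 = 8508.4 → 8.51 × 10³ km (3 s.f., last digit at the 10^1 place).
37.095 × 3.039 = 112.731705 → 112.7 km (4 s.f., last digit at the 10^-1 place).
Difference: 8395.668295 km; keep the coarser place, 10^1.
Result: 8.40 × 10³ km.

8.40 × 10³ km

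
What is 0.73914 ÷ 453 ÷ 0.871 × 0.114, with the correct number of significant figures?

0.73914 ÷ 453 ÷ 0.871 × 0.114 = 0.000213557682804…
Multiplication/division keeps the fewest significant figures: 0.73914 → 5 s.f., 453 → 3 s.f., 0.871 → 3 s.f., 0.114 → 3 s.f.; limit is 3.
Rounded to 3 significant figures: 2.14 × 10⁻⁴.

2.14 × 10⁻⁴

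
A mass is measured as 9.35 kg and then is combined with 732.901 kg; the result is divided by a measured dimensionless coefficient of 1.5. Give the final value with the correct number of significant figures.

4.9 × 10² kg

9.35 kg + 732.901 kg = 742.251 kg; the sum is limited to 2 decimal places (5 s.f.).
Carrying full precision, 742.251 ÷ 1.5 = 494.834 kg; 1.5 has 2 s.f., so the result keeps min(5, 2) = 2 s.f.
Rounded to 2 significant figures: 4.9 × 10² kg.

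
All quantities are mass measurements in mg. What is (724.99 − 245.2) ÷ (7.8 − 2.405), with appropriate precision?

724.99 − 245.2 = 479.79, limited to 1 d.p. → 4 s.f.; 7.8 − 2.405 = 5.395, limited to 1 d.p. → 2 s.f.
Carrying full precision, 479.79 ÷ 5.395 = 88.9323447637…; keep min(4, 2) = 2 s.f.
Rounded to 2 significant figures: 89.

89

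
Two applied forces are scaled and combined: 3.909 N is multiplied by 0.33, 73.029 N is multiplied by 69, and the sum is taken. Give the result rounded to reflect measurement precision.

5.0 × 10^3 N

3.909 × 0.33 = 1.28997 → 1.3 N (2 s.f., last digit at the 10^-1 place).
73.029 × 69 = 5039.001 → 5.0 × 10^3 N (2 s.f., last digit at the 10^2 place).
Sum: 5040.29097 N; keep the coarser place, 10^2.
Result: 5.0 × 10^3 N.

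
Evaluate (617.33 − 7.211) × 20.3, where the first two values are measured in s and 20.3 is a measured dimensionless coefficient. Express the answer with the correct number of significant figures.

1.24 × 10⁴ s

617.33 s − 7.211 s = 610.119 s; the difference is limited to 2 decimal places (5 s.f.).
Carrying full precision, 610.119 × 20.3 = 12385.4157 s; 20.3 has 3 s.f., so the result keeps min(5, 3) = 3 s.f.
Rounded to 3 significant figures: 1.24 × 10⁴ s.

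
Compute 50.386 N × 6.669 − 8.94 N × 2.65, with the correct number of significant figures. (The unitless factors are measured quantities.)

312.3 N

50.386 × 6.669 = 336.024234 → 3.360 × 10² N (4 s.f., last digit at the 10^-1 place).
8.94 × 2.65 = 23.691 → 23.7 N (3 s.f., last digit at the 10^-1 place).
Difference: 312.333234 N; keep the coarser place, 10^-1.
Result: 312.3 N.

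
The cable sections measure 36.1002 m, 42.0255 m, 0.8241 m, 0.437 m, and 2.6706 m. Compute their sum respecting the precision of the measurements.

82.057 m

36.1002 m + 42.0255 m + 0.8241 m + 0.437 m + 2.6706 m = 82.0574 m.
Addition/subtraction keeps the fewest decimal places: 36.1002 → 4 decimal places, 42.0255 → 4 decimal places, 0.8241 → 4 decimal places, 0.437 → 3 decimal places, 2.6706 → 4 decimal places; limit is 3.
Rounded to 3 decimal places: 82.057 m.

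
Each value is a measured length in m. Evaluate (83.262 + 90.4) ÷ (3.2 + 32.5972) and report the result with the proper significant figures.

4.85

83.262 + 90.4 = 173.662, limited to 1 d.p. → 4 s.f.; 3.2 + 32.5972 = 35.7972, limited to 1 d.p. → 3 s.f.
Carrying full precision, 173.662 ÷ 35.7972 = 4.85127328394…; keep min(4, 3) = 3 s.f.
Rounded to 3 significant figures: 4.85.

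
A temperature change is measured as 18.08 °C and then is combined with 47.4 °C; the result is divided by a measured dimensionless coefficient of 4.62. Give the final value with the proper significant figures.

14.2 °C

18.08 °C + 47.4 °C = 65.48 °C; the sum is limited to 1 decimal place (3 s.f.).
Carrying full precision, 65.48 ÷ 4.62 = 14.1731601732… °C; 4.62 has 3 s.f., so the result keeps min(3, 3) = 3 s.f.
Rounded to 3 significant figures: 14.2 °C.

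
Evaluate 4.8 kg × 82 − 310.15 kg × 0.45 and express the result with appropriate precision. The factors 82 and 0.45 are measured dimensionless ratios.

2.5 × 10² kg

4.8 × 82 = 393.6 → 3.9 × 10² kg (2 s.f., last digit at the 10^1 place).
310.15 × 0.45 = 139.5675 → 1.4 × 10² kg (2 s.f., last digit at the 10^1 place).
Difference: 254.0325 kg; keep the coarser place, 10^1.
Result: 2.5 × 10² kg.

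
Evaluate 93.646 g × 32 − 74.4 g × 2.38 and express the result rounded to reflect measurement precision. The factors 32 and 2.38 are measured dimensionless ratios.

2.8 × 10³ g

93.646 × 32 = 2996.672 → 3.0 × 10³ g (2 s.f., last digit at the 10^2 place).
74.4 × 2.38 = 177.072 → 177 g (3 s.f., last digit at the 10^0 place).
Difference: 2819.6 g; keep the coarser place, 10^2.
Result: 2.8 × 10³ g.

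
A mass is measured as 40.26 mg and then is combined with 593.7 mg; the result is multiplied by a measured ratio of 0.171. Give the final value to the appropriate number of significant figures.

40.26 mg + 593.7 mg = 633.96 mg; the sum is limited to 1 decimal place (4 s.f.).
Carrying full precision, 633.96 × 0.171 = 108.40716 mg; 0.171 has 3 s.f., so the result keeps min(4, 3) = 3 s.f.
Rounded to 3 significant figures: 108 mg.

108 mg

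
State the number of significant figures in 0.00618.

3

0.00618: leading zeros are not significant.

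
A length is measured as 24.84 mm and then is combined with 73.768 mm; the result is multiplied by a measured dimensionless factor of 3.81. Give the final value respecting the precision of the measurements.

24.84 mm + 73.768 mm = 98.608 mm; the sum is limited to 2 decimal places (4 s.f.).
Carrying full precision, 98.608 × 3.81 = 375.69648 mm; 3.81 has 3 s.f., so the result keeps min(4, 3) = 3 s.f.
Rounded to 3 significant figures: 376 mm.

376 mm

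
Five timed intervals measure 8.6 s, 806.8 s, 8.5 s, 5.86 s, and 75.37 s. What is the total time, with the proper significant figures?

905.1 s

8.6 s + 806.8 s + 8.5 s + 5.86 s + 75.37 s = 905.13 s.
Addition/subtraction keeps the fewest decimal places: 8.6 → 1 decimal place, 806.8 → 1 decimal place, 8.5 → 1 decimal place, 5.86 → 2 decimal places, 75.37 → 2 decimal places; limit is 1.
Rounded to 1 decimal place: 905.1 s.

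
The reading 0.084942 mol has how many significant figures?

5

0.084942: leading zeros are not significant.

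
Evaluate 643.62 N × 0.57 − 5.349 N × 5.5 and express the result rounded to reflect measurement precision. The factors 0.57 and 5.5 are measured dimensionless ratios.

3.4 × 10^2 N

643.62 × 0.57 = 366.8634 → 3.7 × 10^2 N (2 s.f., last digit at the 10^1 place).
5.349 × 5.5 = 29.4195 → 29 N (2 s.f., last digit at the 10^0 place).
Difference: 337.4439 N; keep the coarser place, 10^1.
Result: 3.4 × 10^2 N.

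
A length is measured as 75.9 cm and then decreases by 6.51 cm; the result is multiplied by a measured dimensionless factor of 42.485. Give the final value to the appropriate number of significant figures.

75.9 cm − 6.51 cm = 69.39 cm; the difference is limited to 1 decimal place (3 s.f.).
Carrying full precision, 69.39 × 42.485 = 2948.03415 cm; 42.485 has 5 s.f., so the result keeps min(3, 5) = 3 s.f.
Rounded to 3 significant figures: 2.95 × 10^3 cm.

2.95 × 10^3 cm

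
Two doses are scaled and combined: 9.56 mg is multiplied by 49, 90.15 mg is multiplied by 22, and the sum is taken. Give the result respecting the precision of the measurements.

2.5 × 10³ mg

9.56 × 49 = 468.44 → 4.7 × 10² mg (2 s.f., last digit at the 10^1 place).
90.15 × 22 = 1983.3 → 2.0 × 10³ mg (2 s.f., last digit at the 10^2 place).
Sum: 2451.74 mg; keep the coarser place, 10^2.
Result: 2.5 × 10³ mg.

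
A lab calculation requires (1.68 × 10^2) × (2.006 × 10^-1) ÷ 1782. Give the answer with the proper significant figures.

0.0189

(1.68 × 10^2) × (2.006 × 10^-1) ÷ 1782 = 0.0189117845118…
Multiplication/division keeps the fewest significant figures: 1.68 × 10^2 → 3 s.f., 2.006 × 10^-1 → 4 s.f., 1782 → 4 s.f.; limit is 3.
Rounded to 3 significant figures: 0.0189.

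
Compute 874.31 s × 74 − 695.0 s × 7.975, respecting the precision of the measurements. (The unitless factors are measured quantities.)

5.9 × 10⁴ s

874.31 × 74 = 64698.94 → 6.5 × 10⁴ s (2 s.f., last digit at the 10^3 place).
695.0 × 7.975 = 5542.625 → 5543 s (4 s.f., last digit at the 10^0 place).
Difference: 59156.315 s; keep the coarser place, 10^3.
Result: 5.9 × 10⁴ s.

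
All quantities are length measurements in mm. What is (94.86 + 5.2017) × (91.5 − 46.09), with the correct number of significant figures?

94.86 + 5.2017 = 100.0617, limited to 2 d.p. → 5 s.f.; 91.5 − 46.09 = 45.41, limited to 1 d.p. → 3 s.f.
Carrying full precision, 100.0617 × 45.41 = 4543.801797; keep min(5, 3) = 3 s.f.
Rounded to 3 significant figures: 4.54 × 10³ mm².

4.54 × 10³ mm²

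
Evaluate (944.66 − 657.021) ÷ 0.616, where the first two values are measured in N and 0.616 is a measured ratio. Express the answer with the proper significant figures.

944.66 N − 657.021 N = 287.639 N; the difference is limited to 2 decimal places (5 s.f.).
Carrying full precision, 287.639 ÷ 0.616 = 466.946428571… N; 0.616 has 3 s.f., so the result keeps min(5, 3) = 3 s.f.
Rounded to 3 significant figures: 467 N.

467 N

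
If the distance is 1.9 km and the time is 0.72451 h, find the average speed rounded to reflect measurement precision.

2.6 km/h

average speed = 1.9 km ÷ 0.72451 h = 2.62246207782… km/h.
1.9 has 2 significant figures; 0.72451 has 5.
Division/multiplication keeps the fewest: 2 significant figures.
Rounded: 2.6 km/h.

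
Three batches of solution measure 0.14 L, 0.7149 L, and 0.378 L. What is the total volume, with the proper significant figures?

0.14 L + 0.7149 L + 0.378 L = 1.2329 L.
Addition/subtraction keeps the fewest decimal places: 0.14 → 2 decimal places, 0.7149 → 4 decimal places, 0.378 → 3 decimal places; limit is 2.
Rounded to 2 decimal places: 1.23 L.

1.23 L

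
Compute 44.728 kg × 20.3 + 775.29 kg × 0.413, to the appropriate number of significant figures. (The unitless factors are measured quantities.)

44.728 × 20.3 = 907.9784 → 9.08 × 10^2 kg (3 s.f., last digit at the 10^0 place).
775.29 × 0.413 = 320.19477 → 3.20 × 10^2 kg (3 s.f., last digit at the 10^0 place).
Sum: 1228.17317 kg; keep the coarser place, 10^0.
Result: 1228 kg.

1228 kg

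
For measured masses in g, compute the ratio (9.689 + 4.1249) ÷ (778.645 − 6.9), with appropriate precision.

0.01790

9.689 + 4.1249 = 13.8139, limited to 3 d.p. → 5 s.f.; 778.645 − 6.9 = 771.745, limited to 1 d.p. → 4 s.f.
Carrying full precision, 13.8139 ÷ 771.745 = 0.0178995652709…; keep min(5, 4) = 4 s.f.
Rounded to 4 significant figures: 0.01790.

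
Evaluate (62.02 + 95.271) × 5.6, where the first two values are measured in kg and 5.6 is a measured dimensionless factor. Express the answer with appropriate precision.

8.8 × 10² kg

62.02 kg + 95.271 kg = 157.291 kg; the sum is limited to 2 decimal places (5 s.f.).
Carrying full precision, 157.291 × 5.6 = 880.8296 kg; 5.6 has 2 s.f., so the result keeps min(5, 2) = 2 s.f.
Rounded to 2 significant figures: 8.8 × 10² kg.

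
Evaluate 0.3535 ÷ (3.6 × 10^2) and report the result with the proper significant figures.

0.3535 ÷ (3.6 × 10^2) = 0.000981944444444…
Multiplication/division keeps the fewest significant figures: 0.3535 → 4 s.f., 3.6 × 10^2 → 2 s.f.; limit is 2.
Rounded to 2 significant figures: 9.8 × 10^-4.

9.8 × 10^-4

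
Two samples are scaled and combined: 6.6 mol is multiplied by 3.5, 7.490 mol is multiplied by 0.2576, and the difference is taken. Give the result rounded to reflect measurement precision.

6.6 × 3.5 = 23.1 → 23 mol (2 s.f., last digit at the 10^0 place).
7.490 × 0.2576 = 1.929424 → 1.929 mol (4 s.f., last digit at the 10^-3 place).
Difference: 21.170576 mol; keep the coarser place, 10^0.
Result: 21 mol.

21 mol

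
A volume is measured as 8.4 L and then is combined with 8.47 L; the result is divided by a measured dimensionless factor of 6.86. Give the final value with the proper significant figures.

2.46 L

8.4 L + 8.47 L = 16.87 L; the sum is limited to 1 decimal place (3 s.f.).
Carrying full precision, 16.87 ÷ 6.86 = 2.45918367347… L; 6.86 has 3 s.f., so the result keeps min(3, 3) = 3 s.f.
Rounded to 3 significant figures: 2.46 L.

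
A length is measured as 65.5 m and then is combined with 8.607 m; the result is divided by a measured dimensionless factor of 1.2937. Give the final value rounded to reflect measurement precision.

57.3 m

65.5 m + 8.607 m = 74.107 m; the sum is limited to 1 decimal place (3 s.f.).
Carrying full precision, 74.107 ÷ 1.2937 = 57.2829867821… m; 1.2937 has 5 s.f., so the result keeps min(3, 5) = 3 s.f.
Rounded to 3 significant figures: 57.3 m.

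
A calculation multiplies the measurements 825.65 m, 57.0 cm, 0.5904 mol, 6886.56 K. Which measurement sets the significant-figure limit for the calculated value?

825.65 m → 5 s.f.; 57.0 cm → 3 s.f.; 0.5904 mol → 4 s.f.; 6886.56 K → 6 s.f.
The fewest is 3 significant figures, from 57.0 cm.

57.0 cm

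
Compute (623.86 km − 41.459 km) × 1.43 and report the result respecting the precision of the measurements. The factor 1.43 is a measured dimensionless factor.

833 km

623.86 km − 41.459 km = 582.401 km; the difference is limited to 2 decimal places (5 s.f.).
Carrying full precision, 582.401 × 1.43 = 832.83343 km; 1.43 has 3 s.f., so the result keeps min(5, 3) = 3 s.f.
Rounded to 3 significant figures: 833 km.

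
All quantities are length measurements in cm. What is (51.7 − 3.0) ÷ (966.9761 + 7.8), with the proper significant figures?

0.0500

51.7 − 3.0 = 48.7, limited to 1 d.p. → 3 s.f.; 966.9761 + 7.8 = 974.7761, limited to 1 d.p. → 4 s.f.
Carrying full precision, 48.7 ÷ 974.7761 = 0.0499601908582…; keep min(3, 4) = 3 s.f.
Rounded to 3 significant figures: 0.0500.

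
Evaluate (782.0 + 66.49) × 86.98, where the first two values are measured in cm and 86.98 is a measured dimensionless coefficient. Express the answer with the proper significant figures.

7.380 × 10^4 cm

782.0 cm + 66.49 cm = 848.49 cm; the sum is limited to 1 decimal place (4 s.f.).
Carrying full precision, 848.49 × 86.98 = 73801.6602 cm; 86.98 has 4 s.f., so the result keeps min(4, 4) = 4 s.f.
Rounded to 4 significant figures: 7.380 × 10^4 cm.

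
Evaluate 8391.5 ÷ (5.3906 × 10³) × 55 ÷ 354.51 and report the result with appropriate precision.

8391.5 ÷ (5.3906 × 10³) × 55 ÷ 354.51 = 0.241510874891…
Multiplication/division keeps the fewest significant figures: 8391.5 → 5 s.f., 5.3906 × 10³ → 5 s.f., 55 → 2 s.f., 354.51 → 5 s.f.; limit is 2.
Rounded to 2 significant figures: 0.24.

0.24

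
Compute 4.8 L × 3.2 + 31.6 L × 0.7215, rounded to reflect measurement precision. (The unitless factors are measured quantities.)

4.8 × 3.2 = 15.36 → 15 L (2 s.f., last digit at the 10^0 place).
31.6 × 0.7215 = 22.7994 → 22.8 L (3 s.f., last digit at the 10^-1 place).
Sum: 38.1594 L; keep the coarser place, 10^0.
Result: 38 L.

38 L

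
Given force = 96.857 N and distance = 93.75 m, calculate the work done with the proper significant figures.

work done = 96.857 N × 93.75 m = 9080.34375 J.
96.857 has 5 significant figures; 93.75 has 4.
Division/multiplication keeps the fewest: 4 significant figures.
Rounded: 9.080 × 10³ J.

9.080 × 10³ J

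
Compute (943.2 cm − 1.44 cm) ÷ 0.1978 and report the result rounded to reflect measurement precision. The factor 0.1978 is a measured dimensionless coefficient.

4761 cm

943.2 cm − 1.44 cm = 941.76 cm; the difference is limited to 1 decimal place (4 s.f.).
Carrying full precision, 941.76 ÷ 0.1978 = 4761.17290192… cm; 0.1978 has 4 s.f., so the result keeps min(4, 4) = 4 s.f.
Rounded to 4 significant figures: 4761 cm.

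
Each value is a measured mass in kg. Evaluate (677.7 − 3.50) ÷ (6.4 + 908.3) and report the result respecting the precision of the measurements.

677.7 − 3.50 = 674.20, limited to 1 d.p. → 4 s.f.; 6.4 + 908.3 = 914.7, limited to 1 d.p. → 4 s.f.
Carrying full precision, 674.20 ÷ 914.7 = 0.73707226413…; keep min(4, 4) = 4 s.f.
Rounded to 4 significant figures: 0.7371.

0.7371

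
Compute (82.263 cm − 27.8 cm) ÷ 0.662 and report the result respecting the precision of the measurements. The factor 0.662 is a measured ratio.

82.263 cm − 27.8 cm = 54.463 cm; the difference is limited to 1 decimal place (3 s.f.).
Carrying full precision, 54.463 ÷ 0.662 = 82.2703927492… cm; 0.662 has 3 s.f., so the result keeps min(3, 3) = 3 s.f.
Rounded to 3 significant figures: 82.3 cm.

82.3 cm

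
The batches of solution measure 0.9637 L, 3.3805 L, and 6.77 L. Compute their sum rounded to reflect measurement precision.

0.9637 L + 3.3805 L + 6.77 L = 11.1142 L.
Addition/subtraction keeps the fewest decimal places: 0.9637 → 4 decimal places, 3.3805 → 4 decimal places, 6.77 → 2 decimal places; limit is 2.
Rounded to 2 decimal places: 11.11 L.

11.11 L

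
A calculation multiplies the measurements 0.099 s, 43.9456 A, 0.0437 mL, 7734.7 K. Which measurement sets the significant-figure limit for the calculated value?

0.099 s → 2 s.f.; 43.9456 A → 6 s.f.; 0.0437 mL → 3 s.f.; 7734.7 K → 5 s.f.
The fewest is 2 significant figures, from 0.099 s.

0.099 s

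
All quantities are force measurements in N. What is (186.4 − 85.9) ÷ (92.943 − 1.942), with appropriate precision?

186.4 − 85.9 = 100.5, limited to 1 d.p. → 4 s.f.; 92.943 − 1.942 = 91.001, limited to 3 d.p. → 5 s.f.
Carrying full precision, 100.5 ÷ 91.001 = 1.10438346831…; keep min(4, 5) = 4 s.f.
Rounded to 4 significant figures: 1.104.

1.104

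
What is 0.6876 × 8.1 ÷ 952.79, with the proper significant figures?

0.0058

0.6876 × 8.1 ÷ 952.79 = 0.005845527346…
Multiplication/division keeps the fewest significant figures: 0.6876 → 4 s.f., 8.1 → 2 s.f., 952.79 → 5 s.f.; limit is 2.
Rounded to 2 significant figures: 0.0058.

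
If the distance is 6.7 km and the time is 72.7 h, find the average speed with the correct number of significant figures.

0.092 km/h

average speed = 6.7 km ÷ 72.7 h = 0.0921595598349… km/h.
6.7 has 2 significant figures; 72.7 has 3.
Division/multiplication keeps the fewest: 2 significant figures.
Rounded: 0.092 km/h.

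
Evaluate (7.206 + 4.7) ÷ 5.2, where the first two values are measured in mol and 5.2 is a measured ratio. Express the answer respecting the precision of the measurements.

2.3 mol

7.206 mol + 4.7 mol = 11.906 mol; the sum is limited to 1 decimal place (3 s.f.).
Carrying full precision, 11.906 ÷ 5.2 = 2.28961538462… mol; 5.2 has 2 s.f., so the result keeps min(3, 2) = 2 s.f.
Rounded to 2 significant figures: 2.3 mol.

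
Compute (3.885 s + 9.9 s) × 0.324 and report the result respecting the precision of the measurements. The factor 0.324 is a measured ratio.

4.47 s

3.885 s + 9.9 s = 13.785 s; the sum is limited to 1 decimal place (3 s.f.).
Carrying full precision, 13.785 × 0.324 = 4.46634 s; 0.324 has 3 s.f., so the result keeps min(3, 3) = 3 s.f.
Rounded to 3 significant figures: 4.47 s.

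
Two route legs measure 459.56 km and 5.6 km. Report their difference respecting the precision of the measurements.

459.56 km − 5.6 km = 453.96 km.
Addition/subtraction keeps the fewest decimal places: 459.56 → 2 decimal places, 5.6 → 1 decimal place; limit is 1.
Rounded to 1 decimal place: 454.0 km.

454.0 km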